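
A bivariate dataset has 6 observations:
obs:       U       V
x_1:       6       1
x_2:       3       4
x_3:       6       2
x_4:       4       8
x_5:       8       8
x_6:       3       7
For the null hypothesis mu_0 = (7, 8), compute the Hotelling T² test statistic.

Step 1 — sample mean vector:
  mean(U) = (6 + 3 + 6 + 4 + 8 + 3) / 6 = 30/6 = 5
  mean(V) = (1 + 4 + 2 + 8 + 8 + 7) / 6 = 30/6 = 5
  x̄ = (5, 5),  deviation x̄ - mu_0 = (5, 5) - (7, 8) = (-2, -3).

Step 2 — sample covariance matrix, S[i,j] = (1/(n-1)) · Σ_k (x_{k,i} - mean_i) · (x_{k,j} - mean_j), divisor n-1 = 5:
  S[U,U] = ((1)·(1) + (-2)·(-2) + (1)·(1) + (-1)·(-1) + (3)·(3) + (-2)·(-2)) / 5 = 20/5 = 4
  S[U,V] = ((1)·(-4) + (-2)·(-1) + (1)·(-3) + (-1)·(3) + (3)·(3) + (-2)·(2)) / 5 = -3/5 = -0.6
  S[V,V] = ((-4)·(-4) + (-1)·(-1) + (-3)·(-3) + (3)·(3) + (3)·(3) + (2)·(2)) / 5 = 48/5 = 9.6
  S = [[4, -0.6],
 [-0.6, 9.6]].

Step 3 — invert S. det(S) = 4·9.6 - (-0.6)² = 38.04.
  S^{-1} = (1/det) · [[d, -b], [-b, a]] = [[0.2524, 0.0158],
 [0.0158, 0.1052]].

Step 4 — quadratic form (x̄ - mu_0)^T · S^{-1} · (x̄ - mu_0):
  S^{-1} · (x̄ - mu_0) = (-0.5521, -0.347),
  (x̄ - mu_0)^T · [...] = (-2)·(-0.5521) + (-3)·(-0.347) = 2.1451.

Step 5 — scale by n: T² = 6 · 2.1451 = 12.8707.

T² ≈ 12.8707


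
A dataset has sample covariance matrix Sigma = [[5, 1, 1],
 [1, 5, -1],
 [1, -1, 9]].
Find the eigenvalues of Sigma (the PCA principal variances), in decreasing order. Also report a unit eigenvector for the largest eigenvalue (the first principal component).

Step 1 — characteristic polynomial p(λ) = det(λI - Sigma) = λ³ - tr·λ² + c_1·λ - det, where tr = trace, c_1 = sum of the principal 2×2 minors, det = det(Sigma):
  tr = 5 + 5 + 9 = 19,
  c_1 = (5·5 - (1)²) + (5·9 - (1)²) + (5·9 - (-1)²) = 24 + 44 + 44 = 112,
  det = 5·(5·9 - (-1)²) - (1)·((1)·9 - (-1)·(1)) + (1)·((1)·(-1) - 5·(1)) = 5·(44) - (1)·(10) + (1)·(-6) = 204.
  So p(λ) = λ³ - 19λ² + 112λ - 204.
Step 2 — look for an integer root (rational root theorem: any rational root is an integer divisor of 204). Testing λ = 6:
  p(6) = 216 - 684 + 672 - 204 = 0  ✓
  Dividing out (λ - 6): p(λ) = (λ - 6)(λ² - 13λ + 34).
Step 3 — remaining eigenvalues from the quadratic λ² - 13λ + 34 = 0:
  Δ = 13² - 4·34 = 169 - 136 = 33,  λ = (13 ± √33)/2 = (13 ± 5.7446)/2 ≈ 9.3723 or 3.6277.
  Sorted: λ_1 = 9.3723,  λ_2 = 6,  λ_3 = 3.6277  (check: sum = 19 = tr ✓).

Step 4 — unit eigenvector for λ_1 ≈ 9.3723: v spans the null space of (Sigma - λ_1 I), whose rows are
  r_1 = (-4.3723, 1, 1),  r_2 = (1, -4.3723, -1),  r_3 = (1, -1, -0.3723).
  v is orthogonal to every row, so take v ∝ r_1 × r_2 = ((1)·(-1) - (1)·(-4.3723), (1)·(1) - (-4.3723)·(-1), (-4.3723)·(-4.3723) - (1)·(1)) ≈ (3.3723, -3.3723, 18.1168).
  Let u = (3.3723, -3.3723, 18.1168).
  ||u|| = √((3.3723)² + (-3.3723)² + (18.1168)²) = √(350.9646) ≈ 18.734,  v_1 = u/||u|| ≈ (0.18, -0.18, 0.9671) (||v_1|| = 1).

λ_1 = 9.3723,  λ_2 = 6,  λ_3 = 3.6277;  v_1 ≈ (0.18, -0.18, 0.9671)


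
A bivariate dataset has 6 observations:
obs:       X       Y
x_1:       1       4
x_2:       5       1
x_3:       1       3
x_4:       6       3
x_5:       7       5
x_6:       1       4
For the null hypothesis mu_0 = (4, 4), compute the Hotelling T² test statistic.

Step 1 — sample mean vector:
  mean(X) = (1 + 5 + 1 + 6 + 7 + 1) / 6 = 21/6 = 3.5
  mean(Y) = (4 + 1 + 3 + 3 + 5 + 4) / 6 = 20/6 = 3.3333
  x̄ = (3.5, 3.3333),  deviation x̄ - mu_0 = (3.5, 3.3333) - (4, 4) = (-0.5, -0.6667).

Step 2 — sample covariance matrix, S[i,j] = (1/(n-1)) · Σ_k (x_{k,i} - mean_i) · (x_{k,j} - mean_j), divisor n-1 = 5:
  S[X,X] = ((-2.5)·(-2.5) + (1.5)·(1.5) + (-2.5)·(-2.5) + (2.5)·(2.5) + (3.5)·(3.5) + (-2.5)·(-2.5)) / 5 = 39.5/5 = 7.9
  S[X,Y] = ((-2.5)·(0.6667) + (1.5)·(-2.3333) + (-2.5)·(-0.3333) + (2.5)·(-0.3333) + (3.5)·(1.6667) + (-2.5)·(0.6667)) / 5 = -1/5 = -0.2
  S[Y,Y] = ((0.6667)·(0.6667) + (-2.3333)·(-2.3333) + (-0.3333)·(-0.3333) + (-0.3333)·(-0.3333) + (1.6667)·(1.6667) + (0.6667)·(0.6667)) / 5 = 9.3333/5 = 1.8667
  S = [[7.9, -0.2],
 [-0.2, 1.8667]].

Step 3 — invert S. det(S) = 7.9·1.8667 - (-0.2)² = 14.7067.
  S^{-1} = (1/det) · [[d, -b], [-b, a]] = [[0.1269, 0.0136],
 [0.0136, 0.5372]].

Step 4 — quadratic form (x̄ - mu_0)^T · S^{-1} · (x̄ - mu_0):
  S^{-1} · (x̄ - mu_0) = (-0.0725, -0.3649),
  (x̄ - mu_0)^T · [...] = (-0.5)·(-0.0725) + (-0.6667)·(-0.3649) = 0.2795.

Step 5 — scale by n: T² = 6 · 0.2795 = 1.6772.

T² ≈ 1.6772


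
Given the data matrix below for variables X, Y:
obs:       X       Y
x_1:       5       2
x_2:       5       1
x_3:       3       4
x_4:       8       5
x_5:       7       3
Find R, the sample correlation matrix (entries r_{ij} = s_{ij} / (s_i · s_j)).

Step 1 — column means:
  mean(X) = (5 + 5 + 3 + 8 + 7) / 5 = 28/5 = 5.6
  mean(Y) = (2 + 1 + 4 + 5 + 3) / 5 = 15/5 = 3

Step 2 — sample variances and covariances s[i,j] = (1/(n-1)) · Σ_k (x_{k,i} - mean_i) · (x_{k,j} - mean_j), with n-1 = 4:
  s[X,X] = ((-0.6)·(-0.6) + (-0.6)·(-0.6) + (-2.6)·(-2.6) + (2.4)·(2.4) + (1.4)·(1.4)) / 4 = 15.2/4 = 3.8
  s[X,Y] = ((-0.6)·(-1) + (-0.6)·(-2) + (-2.6)·(1) + (2.4)·(2) + (1.4)·(0)) / 4 = 4/4 = 1
  s[Y,Y] = ((-1)·(-1) + (-2)·(-2) + (1)·(1) + (2)·(2) + (0)·(0)) / 4 = 10/4 = 2.5
  Sample standard deviations s_i = √(s[i,i]):
  s(X) = √(3.8) = 1.9494
  s(Y) = √(2.5) = 1.5811

Step 3 — r_{ij} = s_{ij} / (s_i · s_j):
  r[X,X] = 1 (diagonal).
  r[X,Y] = 1 / (1.9494 · 1.5811) = 1 / 3.0822 = 0.3244
  r[Y,Y] = 1 (diagonal).

R is symmetric with unit diagonal. Assembling:

R = [[1, 0.3244],
 [0.3244, 1]]


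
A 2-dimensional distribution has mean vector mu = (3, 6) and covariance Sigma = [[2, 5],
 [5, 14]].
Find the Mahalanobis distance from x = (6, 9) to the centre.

Step 1 — centre the observation: (x - mu) = (3, 3).

Step 2 — invert Sigma. det(Sigma) = 2·14 - (5)² = 3.
  Sigma^{-1} = (1/det) · [[d, -b], [-b, a]] = [[4.6667, -1.6667],
 [-1.6667, 0.6667]].

Step 3 — form the quadratic (x - mu)^T · Sigma^{-1} · (x - mu):
  Sigma^{-1} · (x - mu) = (9, -3).
  (x - mu)^T · [Sigma^{-1} · (x - mu)] = (3)·(9) + (3)·(-3) = 18.

Step 4 — take square root: d = √(18) ≈ 4.2426.

d(x, mu) = √(18) ≈ 4.2426


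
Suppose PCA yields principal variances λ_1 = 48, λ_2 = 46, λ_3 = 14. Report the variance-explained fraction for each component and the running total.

Step 1 — total variance = trace(Sigma) = Σ λ_i = 48 + 46 + 14 = 108.

Step 2 — fraction explained by component i = λ_i / Σ λ:
  PC1: 48/108 = 0.4444
  PC2: 46/108 = 0.4259
  PC3: 14/108 = 0.1296

Step 3 — cumulative fraction after k components = (λ_1 + ... + λ_k) / Σ λ:
  k = 1: 48/108 = 0.4444
  k = 2: (48 + 46)/108 = 94/108 = 0.8704
  k = 3: (48 + 46 + 14)/108 = 108/108 = 1

Summary (fraction, with percent):

explained: PC1 0.4444 (44.44%), PC2 0.4259 (42.59%), PC3 0.1296 (12.96%);  cumulative: 0.4444, 0.8704, 1


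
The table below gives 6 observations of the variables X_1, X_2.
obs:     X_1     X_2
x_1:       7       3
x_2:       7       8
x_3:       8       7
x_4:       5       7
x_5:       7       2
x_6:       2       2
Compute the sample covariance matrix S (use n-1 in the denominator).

Step 1 — column means:
  mean(X_1) = (7 + 7 + 8 + 5 + 7 + 2) / 6 = 36/6 = 6
  mean(X_2) = (3 + 8 + 7 + 7 + 2 + 2) / 6 = 29/6 = 4.8333

Step 2 — sample covariance S[i,j] = (1/(n-1)) · Σ_k (x_{k,i} - mean_i) · (x_{k,j} - mean_j), with n-1 = 5.
  S[X_1,X_1] = ((1)·(1) + (1)·(1) + (2)·(2) + (-1)·(-1) + (1)·(1) + (-4)·(-4)) / 5 = 24/5 = 4.8
  S[X_1,X_2] = ((1)·(-1.8333) + (1)·(3.1667) + (2)·(2.1667) + (-1)·(2.1667) + (1)·(-2.8333) + (-4)·(-2.8333)) / 5 = 12/5 = 2.4
  S[X_2,X_2] = ((-1.8333)·(-1.8333) + (3.1667)·(3.1667) + (2.1667)·(2.1667) + (2.1667)·(2.1667) + (-2.8333)·(-2.8333) + (-2.8333)·(-2.8333)) / 5 = 38.8333/5 = 7.7667

S is symmetric (S[j,i] = S[i,j]). Assembling:

S = [[4.8, 2.4],
 [2.4, 7.7667]]


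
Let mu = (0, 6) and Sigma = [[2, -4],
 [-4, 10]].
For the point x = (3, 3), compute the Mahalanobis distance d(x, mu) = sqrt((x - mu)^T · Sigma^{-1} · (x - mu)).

Step 1 — centre the observation: (x - mu) = (3, -3).

Step 2 — invert Sigma. det(Sigma) = 2·10 - (-4)² = 4.
  Sigma^{-1} = (1/det) · [[d, -b], [-b, a]] = [[2.5, 1],
 [1, 0.5]].

Step 3 — form the quadratic (x - mu)^T · Sigma^{-1} · (x - mu):
  Sigma^{-1} · (x - mu) = (4.5, 1.5).
  (x - mu)^T · [Sigma^{-1} · (x - mu)] = (3)·(4.5) + (-3)·(1.5) = 9.

Step 4 — take square root: d = √(9) ≈ 3.

d(x, mu) = √(9) ≈ 3


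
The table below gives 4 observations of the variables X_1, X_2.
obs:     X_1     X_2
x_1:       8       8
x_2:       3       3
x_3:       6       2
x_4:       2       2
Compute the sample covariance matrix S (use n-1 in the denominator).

Step 1 — column means:
  mean(X_1) = (8 + 3 + 6 + 2) / 4 = 19/4 = 4.75
  mean(X_2) = (8 + 3 + 2 + 2) / 4 = 15/4 = 3.75

Step 2 — sample covariance S[i,j] = (1/(n-1)) · Σ_k (x_{k,i} - mean_i) · (x_{k,j} - mean_j), with n-1 = 3.
  S[X_1,X_1] = ((3.25)·(3.25) + (-1.75)·(-1.75) + (1.25)·(1.25) + (-2.75)·(-2.75)) / 3 = 22.75/3 = 7.5833
  S[X_1,X_2] = ((3.25)·(4.25) + (-1.75)·(-0.75) + (1.25)·(-1.75) + (-2.75)·(-1.75)) / 3 = 17.75/3 = 5.9167
  S[X_2,X_2] = ((4.25)·(4.25) + (-0.75)·(-0.75) + (-1.75)·(-1.75) + (-1.75)·(-1.75)) / 3 = 24.75/3 = 8.25

S is symmetric (S[j,i] = S[i,j]). Assembling:

S = [[7.5833, 5.9167],
 [5.9167, 8.25]]


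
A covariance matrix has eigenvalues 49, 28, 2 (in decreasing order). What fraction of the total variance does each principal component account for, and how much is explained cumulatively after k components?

Step 1 — total variance = trace(Sigma) = Σ λ_i = 49 + 28 + 2 = 79.

Step 2 — fraction explained by component i = λ_i / Σ λ:
  PC1: 49/79 = 0.6203
  PC2: 28/79 = 0.3544
  PC3: 2/79 = 0.0253

Step 3 — cumulative fraction after k components = (λ_1 + ... + λ_k) / Σ λ:
  k = 1: 49/79 = 0.6203
  k = 2: (49 + 28)/79 = 77/79 = 0.9747
  k = 3: (49 + 28 + 2)/79 = 79/79 = 1

Summary (fraction, with percent):

explained: PC1 0.6203 (62.03%), PC2 0.3544 (35.44%), PC3 0.0253 (2.53%);  cumulative: 0.6203, 0.9747, 1


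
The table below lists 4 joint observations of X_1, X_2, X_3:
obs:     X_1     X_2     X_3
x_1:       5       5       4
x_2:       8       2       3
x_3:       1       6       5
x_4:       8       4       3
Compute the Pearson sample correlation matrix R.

Step 1 — column means:
  mean(X_1) = (5 + 8 + 1 + 8) / 4 = 22/4 = 5.5
  mean(X_2) = (5 + 2 + 6 + 4) / 4 = 17/4 = 4.25
  mean(X_3) = (4 + 3 + 5 + 3) / 4 = 15/4 = 3.75

Step 2 — sample variances and covariances s[i,j] = (1/(n-1)) · Σ_k (x_{k,i} - mean_i) · (x_{k,j} - mean_j), with n-1 = 3:
  s[X_1,X_1] = ((-0.5)·(-0.5) + (2.5)·(2.5) + (-4.5)·(-4.5) + (2.5)·(2.5)) / 3 = 33/3 = 11
  s[X_1,X_2] = ((-0.5)·(0.75) + (2.5)·(-2.25) + (-4.5)·(1.75) + (2.5)·(-0.25)) / 3 = -14.5/3 = -4.8333
  s[X_1,X_3] = ((-0.5)·(0.25) + (2.5)·(-0.75) + (-4.5)·(1.25) + (2.5)·(-0.75)) / 3 = -9.5/3 = -3.1667
  s[X_2,X_2] = ((0.75)·(0.75) + (-2.25)·(-2.25) + (1.75)·(1.75) + (-0.25)·(-0.25)) / 3 = 8.75/3 = 2.9167
  s[X_2,X_3] = ((0.75)·(0.25) + (-2.25)·(-0.75) + (1.75)·(1.25) + (-0.25)·(-0.75)) / 3 = 4.25/3 = 1.4167
  s[X_3,X_3] = ((0.25)·(0.25) + (-0.75)·(-0.75) + (1.25)·(1.25) + (-0.75)·(-0.75)) / 3 = 2.75/3 = 0.9167
  Sample standard deviations s_i = √(s[i,i]):
  s(X_1) = √(11) = 3.3166
  s(X_2) = √(2.9167) = 1.7078
  s(X_3) = √(0.9167) = 0.9574

Step 3 — r_{ij} = s_{ij} / (s_i · s_j):
  r[X_1,X_1] = 1 (diagonal).
  r[X_1,X_2] = -4.8333 / (3.3166 · 1.7078) = -4.8333 / 5.6642 = -0.8533
  r[X_1,X_3] = -3.1667 / (3.3166 · 0.9574) = -3.1667 / 3.1754 = -0.9972
  r[X_2,X_2] = 1 (diagonal).
  r[X_2,X_3] = 1.4167 / (1.7078 · 0.9574) = 1.4167 / 1.6351 = 0.8664
  r[X_3,X_3] = 1 (diagonal).

R is symmetric with unit diagonal. Assembling:

R = [[1, -0.8533, -0.9972],
 [-0.8533, 1, 0.8664],
 [-0.9972, 0.8664, 1]]


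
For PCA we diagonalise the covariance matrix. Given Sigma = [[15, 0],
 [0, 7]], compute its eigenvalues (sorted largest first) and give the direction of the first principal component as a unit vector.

Step 1 — characteristic polynomial of 2×2 Sigma:
  det(Sigma - λI) = λ² - trace · λ + det = 0.
  trace = 15 + 7 = 22, det = 15·7 - (0)² = 105.
Step 2 — discriminant:
  Δ = trace² - 4·det = 484 - 420 = 64.
Step 3 — eigenvalues:
  λ = (trace ± √Δ)/2 = (22 ± 8)/2,
  λ_1 = 15,  λ_2 = 7.

Step 4 — unit eigenvector for λ_1: Sigma is diagonal, so its eigenvectors are the coordinate axes. λ_1 = 15 is the diagonal entry on the first coordinate axis, hence
  v_1 = (1, 0) (||v_1|| = 1).

λ_1 = 15,  λ_2 = 7;  v_1 ≈ (1, 0)


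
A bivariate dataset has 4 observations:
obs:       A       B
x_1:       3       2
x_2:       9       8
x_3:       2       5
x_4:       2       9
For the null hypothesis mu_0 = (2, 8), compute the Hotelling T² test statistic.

Step 1 — sample mean vector:
  mean(A) = (3 + 9 + 2 + 2) / 4 = 16/4 = 4
  mean(B) = (2 + 8 + 5 + 9) / 4 = 24/4 = 6
  x̄ = (4, 6),  deviation x̄ - mu_0 = (4, 6) - (2, 8) = (2, -2).

Step 2 — sample covariance matrix, S[i,j] = (1/(n-1)) · Σ_k (x_{k,i} - mean_i) · (x_{k,j} - mean_j), divisor n-1 = 3:
  S[A,A] = ((-1)·(-1) + (5)·(5) + (-2)·(-2) + (-2)·(-2)) / 3 = 34/3 = 11.3333
  S[A,B] = ((-1)·(-4) + (5)·(2) + (-2)·(-1) + (-2)·(3)) / 3 = 10/3 = 3.3333
  S[B,B] = ((-4)·(-4) + (2)·(2) + (-1)·(-1) + (3)·(3)) / 3 = 30/3 = 10
  S = [[11.3333, 3.3333],
 [3.3333, 10]].

Step 3 — invert S. det(S) = 11.3333·10 - (3.3333)² = 102.2222.
  S^{-1} = (1/det) · [[d, -b], [-b, a]] = [[0.0978, -0.0326],
 [-0.0326, 0.1109]].

Step 4 — quadratic form (x̄ - mu_0)^T · S^{-1} · (x̄ - mu_0):
  S^{-1} · (x̄ - mu_0) = (0.2609, -0.287),
  (x̄ - mu_0)^T · [...] = (2)·(0.2609) + (-2)·(-0.287) = 1.0957.

Step 5 — scale by n: T² = 4 · 1.0957 = 4.3826.

T² ≈ 4.3826


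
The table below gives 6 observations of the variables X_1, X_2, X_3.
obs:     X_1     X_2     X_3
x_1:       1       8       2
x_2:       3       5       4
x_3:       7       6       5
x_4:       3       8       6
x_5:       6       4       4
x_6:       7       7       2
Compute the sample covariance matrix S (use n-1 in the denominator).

Step 1 — column means:
  mean(X_1) = (1 + 3 + 7 + 3 + 6 + 7) / 6 = 27/6 = 4.5
  mean(X_2) = (8 + 5 + 6 + 8 + 4 + 7) / 6 = 38/6 = 6.3333
  mean(X_3) = (2 + 4 + 5 + 6 + 4 + 2) / 6 = 23/6 = 3.8333

Step 2 — sample covariance S[i,j] = (1/(n-1)) · Σ_k (x_{k,i} - mean_i) · (x_{k,j} - mean_j), with n-1 = 5.
  S[X_1,X_1] = ((-3.5)·(-3.5) + (-1.5)·(-1.5) + (2.5)·(2.5) + (-1.5)·(-1.5) + (1.5)·(1.5) + (2.5)·(2.5)) / 5 = 31.5/5 = 6.3
  S[X_1,X_2] = ((-3.5)·(1.6667) + (-1.5)·(-1.3333) + (2.5)·(-0.3333) + (-1.5)·(1.6667) + (1.5)·(-2.3333) + (2.5)·(0.6667)) / 5 = -9/5 = -1.8
  S[X_1,X_3] = ((-3.5)·(-1.8333) + (-1.5)·(0.1667) + (2.5)·(1.1667) + (-1.5)·(2.1667) + (1.5)·(0.1667) + (2.5)·(-1.8333)) / 5 = 1.5/5 = 0.3
  S[X_2,X_2] = ((1.6667)·(1.6667) + (-1.3333)·(-1.3333) + (-0.3333)·(-0.3333) + (1.6667)·(1.6667) + (-2.3333)·(-2.3333) + (0.6667)·(0.6667)) / 5 = 13.3333/5 = 2.6667
  S[X_2,X_3] = ((1.6667)·(-1.8333) + (-1.3333)·(0.1667) + (-0.3333)·(1.1667) + (1.6667)·(2.1667) + (-2.3333)·(0.1667) + (0.6667)·(-1.8333)) / 5 = -1.6667/5 = -0.3333
  S[X_3,X_3] = ((-1.8333)·(-1.8333) + (0.1667)·(0.1667) + (1.1667)·(1.1667) + (2.1667)·(2.1667) + (0.1667)·(0.1667) + (-1.8333)·(-1.8333)) / 5 = 12.8333/5 = 2.5667

S is symmetric (S[j,i] = S[i,j]). Assembling:

S = [[6.3, -1.8, 0.3],
 [-1.8, 2.6667, -0.3333],
 [0.3, -0.3333, 2.5667]]


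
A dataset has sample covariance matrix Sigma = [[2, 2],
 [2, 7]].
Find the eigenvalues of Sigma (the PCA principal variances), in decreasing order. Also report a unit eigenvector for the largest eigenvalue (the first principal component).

Step 1 — characteristic polynomial of 2×2 Sigma:
  det(Sigma - λI) = λ² - trace · λ + det = 0.
  trace = 2 + 7 = 9, det = 2·7 - (2)² = 10.
Step 2 — discriminant:
  Δ = trace² - 4·det = 81 - 40 = 41.
Step 3 — eigenvalues:
  λ = (trace ± √Δ)/2 = (9 ± 6.4031)/2,
  λ_1 = 7.7016,  λ_2 = 1.2984.

Step 4 — unit eigenvector for λ_1: solve (Sigma - λ_1 I)v = 0. First row:
  (2 - 7.7016)·v_x + (2)·v_y = 0, i.e. (-5.7016)·v_x + (2)·v_y = 0,
  so v ∝ (b, λ_1 - a) = (2, 5.7016) = u.
  ||u|| = √((2)² + (5.7016)²) = √(36.5078) ≈ 6.0422,
  v_1 = u/||u|| ≈ (0.331, 0.9436) (||v_1|| = 1).

λ_1 = 7.7016,  λ_2 = 1.2984;  v_1 ≈ (0.331, 0.9436)


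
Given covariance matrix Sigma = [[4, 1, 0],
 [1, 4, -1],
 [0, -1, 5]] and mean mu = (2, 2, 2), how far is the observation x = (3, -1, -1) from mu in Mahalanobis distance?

Step 1 — centre the observation: (x - mu) = (1, -3, -3).

Step 2 — invert Sigma (cofactor / det for 3×3, or solve directly):
  Sigma^{-1} = [[0.2676, -0.0704, -0.0141],
 [-0.0704, 0.2817, 0.0563],
 [-0.0141, 0.0563, 0.2113]].

Step 3 — form the quadratic (x - mu)^T · Sigma^{-1} · (x - mu):
  Sigma^{-1} · (x - mu) = (0.5211, -1.0845, -0.8169).
  (x - mu)^T · [Sigma^{-1} · (x - mu)] = (1)·(0.5211) + (-3)·(-1.0845) + (-3)·(-0.8169) = 6.2254.

Step 4 — take square root: d = √(6.2254) ≈ 2.4951.

d(x, mu) = √(6.2254) ≈ 2.4951


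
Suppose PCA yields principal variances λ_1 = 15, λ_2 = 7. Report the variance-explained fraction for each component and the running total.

Step 1 — total variance = trace(Sigma) = Σ λ_i = 15 + 7 = 22.

Step 2 — fraction explained by component i = λ_i / Σ λ:
  PC1: 15/22 = 0.6818
  PC2: 7/22 = 0.3182

Step 3 — cumulative fraction after k components = (λ_1 + ... + λ_k) / Σ λ:
  k = 1: 15/22 = 0.6818
  k = 2: (15 + 7)/22 = 22/22 = 1

Summary (fraction, with percent):

explained: PC1 0.6818 (68.18%), PC2 0.3182 (31.82%);  cumulative: 0.6818, 1


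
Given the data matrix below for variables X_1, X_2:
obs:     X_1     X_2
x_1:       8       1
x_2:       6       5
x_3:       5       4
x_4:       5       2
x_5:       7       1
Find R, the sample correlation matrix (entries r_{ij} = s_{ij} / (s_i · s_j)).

Step 1 — column means:
  mean(X_1) = (8 + 6 + 5 + 5 + 7) / 5 = 31/5 = 6.2
  mean(X_2) = (1 + 5 + 4 + 2 + 1) / 5 = 13/5 = 2.6

Step 2 — sample variances and covariances s[i,j] = (1/(n-1)) · Σ_k (x_{k,i} - mean_i) · (x_{k,j} - mean_j), with n-1 = 4:
  s[X_1,X_1] = ((1.8)·(1.8) + (-0.2)·(-0.2) + (-1.2)·(-1.2) + (-1.2)·(-1.2) + (0.8)·(0.8)) / 4 = 6.8/4 = 1.7
  s[X_1,X_2] = ((1.8)·(-1.6) + (-0.2)·(2.4) + (-1.2)·(1.4) + (-1.2)·(-0.6) + (0.8)·(-1.6)) / 4 = -5.6/4 = -1.4
  s[X_2,X_2] = ((-1.6)·(-1.6) + (2.4)·(2.4) + (1.4)·(1.4) + (-0.6)·(-0.6) + (-1.6)·(-1.6)) / 4 = 13.2/4 = 3.3
  Sample standard deviations s_i = √(s[i,i]):
  s(X_1) = √(1.7) = 1.3038
  s(X_2) = √(3.3) = 1.8166

Step 3 — r_{ij} = s_{ij} / (s_i · s_j):
  r[X_1,X_1] = 1 (diagonal).
  r[X_1,X_2] = -1.4 / (1.3038 · 1.8166) = -1.4 / 2.3685 = -0.5911
  r[X_2,X_2] = 1 (diagonal).

R is symmetric with unit diagonal. Assembling:

R = [[1, -0.5911],
 [-0.5911, 1]]


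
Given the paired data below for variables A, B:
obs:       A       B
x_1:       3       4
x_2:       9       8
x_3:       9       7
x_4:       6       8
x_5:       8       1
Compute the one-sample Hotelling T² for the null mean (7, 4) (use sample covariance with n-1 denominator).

Step 1 — sample mean vector:
  mean(A) = (3 + 9 + 9 + 6 + 8) / 5 = 35/5 = 7
  mean(B) = (4 + 8 + 7 + 8 + 1) / 5 = 28/5 = 5.6
  x̄ = (7, 5.6),  deviation x̄ - mu_0 = (7, 5.6) - (7, 4) = (0, 1.6).

Step 2 — sample covariance matrix, S[i,j] = (1/(n-1)) · Σ_k (x_{k,i} - mean_i) · (x_{k,j} - mean_j), divisor n-1 = 4:
  S[A,A] = ((-4)·(-4) + (2)·(2) + (2)·(2) + (-1)·(-1) + (1)·(1)) / 4 = 26/4 = 6.5
  S[A,B] = ((-4)·(-1.6) + (2)·(2.4) + (2)·(1.4) + (-1)·(2.4) + (1)·(-4.6)) / 4 = 7/4 = 1.75
  S[B,B] = ((-1.6)·(-1.6) + (2.4)·(2.4) + (1.4)·(1.4) + (2.4)·(2.4) + (-4.6)·(-4.6)) / 4 = 37.2/4 = 9.3
  S = [[6.5, 1.75],
 [1.75, 9.3]].

Step 3 — invert S. det(S) = 6.5·9.3 - (1.75)² = 57.3875.
  S^{-1} = (1/det) · [[d, -b], [-b, a]] = [[0.1621, -0.0305],
 [-0.0305, 0.1133]].

Step 4 — quadratic form (x̄ - mu_0)^T · S^{-1} · (x̄ - mu_0):
  S^{-1} · (x̄ - mu_0) = (-0.0488, 0.1812),
  (x̄ - mu_0)^T · [...] = (0)·(-0.0488) + (1.6)·(0.1812) = 0.29.

Step 5 — scale by n: T² = 5 · 0.29 = 1.4498.

T² ≈ 1.4498


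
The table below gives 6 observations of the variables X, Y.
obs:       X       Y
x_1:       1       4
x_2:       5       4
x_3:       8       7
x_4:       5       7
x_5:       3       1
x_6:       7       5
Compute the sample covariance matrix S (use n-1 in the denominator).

Step 1 — column means:
  mean(X) = (1 + 5 + 8 + 5 + 3 + 7) / 6 = 29/6 = 4.8333
  mean(Y) = (4 + 4 + 7 + 7 + 1 + 5) / 6 = 28/6 = 4.6667

Step 2 — sample covariance S[i,j] = (1/(n-1)) · Σ_k (x_{k,i} - mean_i) · (x_{k,j} - mean_j), with n-1 = 5.
  S[X,X] = ((-3.8333)·(-3.8333) + (0.1667)·(0.1667) + (3.1667)·(3.1667) + (0.1667)·(0.1667) + (-1.8333)·(-1.8333) + (2.1667)·(2.1667)) / 5 = 32.8333/5 = 6.5667
  S[X,Y] = ((-3.8333)·(-0.6667) + (0.1667)·(-0.6667) + (3.1667)·(2.3333) + (0.1667)·(2.3333) + (-1.8333)·(-3.6667) + (2.1667)·(0.3333)) / 5 = 17.6667/5 = 3.5333
  S[Y,Y] = ((-0.6667)·(-0.6667) + (-0.6667)·(-0.6667) + (2.3333)·(2.3333) + (2.3333)·(2.3333) + (-3.6667)·(-3.6667) + (0.3333)·(0.3333)) / 5 = 25.3333/5 = 5.0667

S is symmetric (S[j,i] = S[i,j]). Assembling:

S = [[6.5667, 3.5333],
 [3.5333, 5.0667]]


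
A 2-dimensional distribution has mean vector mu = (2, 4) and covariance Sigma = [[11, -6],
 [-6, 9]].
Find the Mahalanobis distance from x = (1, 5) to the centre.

Step 1 — centre the observation: (x - mu) = (-1, 1).

Step 2 — invert Sigma. det(Sigma) = 11·9 - (-6)² = 63.
  Sigma^{-1} = (1/det) · [[d, -b], [-b, a]] = [[0.1429, 0.0952],
 [0.0952, 0.1746]].

Step 3 — form the quadratic (x - mu)^T · Sigma^{-1} · (x - mu):
  Sigma^{-1} · (x - mu) = (-0.0476, 0.0794).
  (x - mu)^T · [Sigma^{-1} · (x - mu)] = (-1)·(-0.0476) + (1)·(0.0794) = 0.127.

Step 4 — take square root: d = √(0.127) ≈ 0.3563.

d(x, mu) = √(0.127) ≈ 0.3563


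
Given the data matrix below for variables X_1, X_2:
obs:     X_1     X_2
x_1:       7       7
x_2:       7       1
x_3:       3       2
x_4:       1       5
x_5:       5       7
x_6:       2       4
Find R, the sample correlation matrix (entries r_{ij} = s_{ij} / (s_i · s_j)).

Step 1 — column means:
  mean(X_1) = (7 + 7 + 3 + 1 + 5 + 2) / 6 = 25/6 = 4.1667
  mean(X_2) = (7 + 1 + 2 + 5 + 7 + 4) / 6 = 26/6 = 4.3333

Step 2 — sample variances and covariances s[i,j] = (1/(n-1)) · Σ_k (x_{k,i} - mean_i) · (x_{k,j} - mean_j), with n-1 = 5:
  s[X_1,X_1] = ((2.8333)·(2.8333) + (2.8333)·(2.8333) + (-1.1667)·(-1.1667) + (-3.1667)·(-3.1667) + (0.8333)·(0.8333) + (-2.1667)·(-2.1667)) / 5 = 32.8333/5 = 6.5667
  s[X_1,X_2] = ((2.8333)·(2.6667) + (2.8333)·(-3.3333) + (-1.1667)·(-2.3333) + (-3.1667)·(0.6667) + (0.8333)·(2.6667) + (-2.1667)·(-0.3333)) / 5 = 1.6667/5 = 0.3333
  s[X_2,X_2] = ((2.6667)·(2.6667) + (-3.3333)·(-3.3333) + (-2.3333)·(-2.3333) + (0.6667)·(0.6667) + (2.6667)·(2.6667) + (-0.3333)·(-0.3333)) / 5 = 31.3333/5 = 6.2667
  Sample standard deviations s_i = √(s[i,i]):
  s(X_1) = √(6.5667) = 2.5626
  s(X_2) = √(6.2667) = 2.5033

Step 3 — r_{ij} = s_{ij} / (s_i · s_j):
  r[X_1,X_1] = 1 (diagonal).
  r[X_1,X_2] = 0.3333 / (2.5626 · 2.5033) = 0.3333 / 6.4149 = 0.052
  r[X_2,X_2] = 1 (diagonal).

R is symmetric with unit diagonal. Assembling:

R = [[1, 0.052],
 [0.052, 1]]


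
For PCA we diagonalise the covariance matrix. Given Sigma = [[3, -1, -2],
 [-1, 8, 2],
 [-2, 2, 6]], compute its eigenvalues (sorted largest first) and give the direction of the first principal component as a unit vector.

Step 1 — characteristic polynomial p(λ) = det(λI - Sigma) = λ³ - tr·λ² + c_1·λ - det, where tr = trace, c_1 = sum of the principal 2×2 minors, det = det(Sigma):
  tr = 3 + 8 + 6 = 17,
  c_1 = (3·8 - (-1)²) + (3·6 - (-2)²) + (8·6 - (2)²) = 23 + 14 + 44 = 81,
  det = 3·(8·6 - (2)²) - (-1)·((-1)·6 - (2)·(-2)) + (-2)·((-1)·(2) - 8·(-2)) = 3·(44) - (-1)·(-2) + (-2)·(14) = 102.
  So p(λ) = λ³ - 17λ² + 81λ - 102.
Step 2 — look for an integer root (rational root theorem: any rational root is an integer divisor of 102). Testing λ = 2:
  p(2) = 8 - 68 + 162 - 102 = 0  ✓
  Dividing out (λ - 2): p(λ) = (λ - 2)(λ² - 15λ + 51).
Step 3 — remaining eigenvalues from the quadratic λ² - 15λ + 51 = 0:
  Δ = 15² - 4·51 = 225 - 204 = 21,  λ = (15 ± √21)/2 = (15 ± 4.5826)/2 ≈ 9.7913 or 5.2087.
  Sorted: λ_1 = 9.7913,  λ_2 = 5.2087,  λ_3 = 2  (check: sum = 17 = tr ✓).

Step 4 — unit eigenvector for λ_1 ≈ 9.7913: v spans the null space of (Sigma - λ_1 I), whose rows are
  r_1 = (-6.7913, -1, -2),  r_2 = (-1, -1.7913, 2),  r_3 = (-2, 2, -3.7913).
  v is orthogonal to every row, so take v ∝ r_1 × r_2 = ((-1)·(2) - (-2)·(-1.7913), (-2)·(-1) - (-6.7913)·(2), (-6.7913)·(-1.7913) - (-1)·(-1)) ≈ (-5.5826, 15.5826, 11.1652).
  Rescale (multiply by -1 so the first nonzero entry is positive): u = (5.5826, -15.5826, -11.1652).
  ||u|| = √((5.5826)² + (-15.5826)² + (-11.1652)²) = √(398.6424) ≈ 19.966,  v_1 = u/||u|| ≈ (0.2796, -0.7805, -0.5592) (||v_1|| = 1).

λ_1 = 9.7913,  λ_2 = 5.2087,  λ_3 = 2;  v_1 ≈ (0.2796, -0.7805, -0.5592)


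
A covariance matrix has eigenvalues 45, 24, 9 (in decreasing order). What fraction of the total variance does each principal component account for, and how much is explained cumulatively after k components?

Step 1 — total variance = trace(Sigma) = Σ λ_i = 45 + 24 + 9 = 78.

Step 2 — fraction explained by component i = λ_i / Σ λ:
  PC1: 45/78 = 0.5769
  PC2: 24/78 = 0.3077
  PC3: 9/78 = 0.1154

Step 3 — cumulative fraction after k components = (λ_1 + ... + λ_k) / Σ λ:
  k = 1: 45/78 = 0.5769
  k = 2: (45 + 24)/78 = 69/78 = 0.8846
  k = 3: (45 + 24 + 9)/78 = 78/78 = 1

Summary (fraction, with percent):

explained: PC1 0.5769 (57.69%), PC2 0.3077 (30.77%), PC3 0.1154 (11.54%);  cumulative: 0.5769, 0.8846, 1


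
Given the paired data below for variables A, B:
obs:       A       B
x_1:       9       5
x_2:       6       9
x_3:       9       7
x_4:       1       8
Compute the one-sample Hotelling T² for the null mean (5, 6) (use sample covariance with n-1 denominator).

Step 1 — sample mean vector:
  mean(A) = (9 + 6 + 9 + 1) / 4 = 25/4 = 6.25
  mean(B) = (5 + 9 + 7 + 8) / 4 = 29/4 = 7.25
  x̄ = (6.25, 7.25),  deviation x̄ - mu_0 = (6.25, 7.25) - (5, 6) = (1.25, 1.25).

Step 2 — sample covariance matrix, S[i,j] = (1/(n-1)) · Σ_k (x_{k,i} - mean_i) · (x_{k,j} - mean_j), divisor n-1 = 3:
  S[A,A] = ((2.75)·(2.75) + (-0.25)·(-0.25) + (2.75)·(2.75) + (-5.25)·(-5.25)) / 3 = 42.75/3 = 14.25
  S[A,B] = ((2.75)·(-2.25) + (-0.25)·(1.75) + (2.75)·(-0.25) + (-5.25)·(0.75)) / 3 = -11.25/3 = -3.75
  S[B,B] = ((-2.25)·(-2.25) + (1.75)·(1.75) + (-0.25)·(-0.25) + (0.75)·(0.75)) / 3 = 8.75/3 = 2.9167
  S = [[14.25, -3.75],
 [-3.75, 2.9167]].

Step 3 — invert S. det(S) = 14.25·2.9167 - (-3.75)² = 27.5.
  S^{-1} = (1/det) · [[d, -b], [-b, a]] = [[0.1061, 0.1364],
 [0.1364, 0.5182]].

Step 4 — quadratic form (x̄ - mu_0)^T · S^{-1} · (x̄ - mu_0):
  S^{-1} · (x̄ - mu_0) = (0.303, 0.8182),
  (x̄ - mu_0)^T · [...] = (1.25)·(0.303) + (1.25)·(0.8182) = 1.4015.

Step 5 — scale by n: T² = 4 · 1.4015 = 5.6061.

T² ≈ 5.6061


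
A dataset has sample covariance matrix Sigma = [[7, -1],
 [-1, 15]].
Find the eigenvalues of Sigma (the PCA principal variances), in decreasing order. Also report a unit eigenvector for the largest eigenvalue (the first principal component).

Step 1 — characteristic polynomial of 2×2 Sigma:
  det(Sigma - λI) = λ² - trace · λ + det = 0.
  trace = 7 + 15 = 22, det = 7·15 - (-1)² = 104.
Step 2 — discriminant:
  Δ = trace² - 4·det = 484 - 416 = 68.
Step 3 — eigenvalues:
  λ = (trace ± √Δ)/2 = (22 ± 8.2462)/2,
  λ_1 = 15.1231,  λ_2 = 6.8769.

Step 4 — unit eigenvector for λ_1: solve (Sigma - λ_1 I)v = 0. First row:
  (7 - 15.1231)·v_x + (-1)·v_y = 0, i.e. (-8.1231)·v_x + (-1)·v_y = 0,
  so v ∝ (b, λ_1 - a) = (-1, 8.1231); multiply by -1 so the first entry is positive: u = (1, -8.1231).
  ||u|| = √((1)² + (-8.1231)²) = √(66.9848) ≈ 8.1844,
  v_1 = u/||u|| ≈ (0.1222, -0.9925) (||v_1|| = 1).

λ_1 = 15.1231,  λ_2 = 6.8769;  v_1 ≈ (0.1222, -0.9925)


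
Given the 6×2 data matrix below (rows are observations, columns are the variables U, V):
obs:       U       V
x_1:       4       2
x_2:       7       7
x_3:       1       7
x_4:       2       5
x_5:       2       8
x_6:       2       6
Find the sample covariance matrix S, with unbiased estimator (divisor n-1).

Step 1 — column means:
  mean(U) = (4 + 7 + 1 + 2 + 2 + 2) / 6 = 18/6 = 3
  mean(V) = (2 + 7 + 7 + 5 + 8 + 6) / 6 = 35/6 = 5.8333

Step 2 — sample covariance S[i,j] = (1/(n-1)) · Σ_k (x_{k,i} - mean_i) · (x_{k,j} - mean_j), with n-1 = 5.
  S[U,U] = ((1)·(1) + (4)·(4) + (-2)·(-2) + (-1)·(-1) + (-1)·(-1) + (-1)·(-1)) / 5 = 24/5 = 4.8
  S[U,V] = ((1)·(-3.8333) + (4)·(1.1667) + (-2)·(1.1667) + (-1)·(-0.8333) + (-1)·(2.1667) + (-1)·(0.1667)) / 5 = -3/5 = -0.6
  S[V,V] = ((-3.8333)·(-3.8333) + (1.1667)·(1.1667) + (1.1667)·(1.1667) + (-0.8333)·(-0.8333) + (2.1667)·(2.1667) + (0.1667)·(0.1667)) / 5 = 22.8333/5 = 4.5667

S is symmetric (S[j,i] = S[i,j]). Assembling:

S = [[4.8, -0.6],
 [-0.6, 4.5667]]


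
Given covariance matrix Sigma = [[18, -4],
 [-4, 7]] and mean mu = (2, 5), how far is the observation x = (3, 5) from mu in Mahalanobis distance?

Step 1 — centre the observation: (x - mu) = (1, 0).

Step 2 — invert Sigma. det(Sigma) = 18·7 - (-4)² = 110.
  Sigma^{-1} = (1/det) · [[d, -b], [-b, a]] = [[0.0636, 0.0364],
 [0.0364, 0.1636]].

Step 3 — form the quadratic (x - mu)^T · Sigma^{-1} · (x - mu):
  Sigma^{-1} · (x - mu) = (0.0636, 0.0364).
  (x - mu)^T · [Sigma^{-1} · (x - mu)] = (1)·(0.0636) + (0)·(0.0364) = 0.0636.

Step 4 — take square root: d = √(0.0636) ≈ 0.2523.

d(x, mu) = √(0.0636) ≈ 0.2523


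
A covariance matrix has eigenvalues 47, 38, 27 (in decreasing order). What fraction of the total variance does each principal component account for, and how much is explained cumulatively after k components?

Step 1 — total variance = trace(Sigma) = Σ λ_i = 47 + 38 + 27 = 112.

Step 2 — fraction explained by component i = λ_i / Σ λ:
  PC1: 47/112 = 0.4196
  PC2: 38/112 = 0.3393
  PC3: 27/112 = 0.2411

Step 3 — cumulative fraction after k components = (λ_1 + ... + λ_k) / Σ λ:
  k = 1: 47/112 = 0.4196
  k = 2: (47 + 38)/112 = 85/112 = 0.7589
  k = 3: (47 + 38 + 27)/112 = 112/112 = 1

Summary (fraction, with percent):

explained: PC1 0.4196 (41.96%), PC2 0.3393 (33.93%), PC3 0.2411 (24.11%);  cumulative: 0.4196, 0.7589, 1


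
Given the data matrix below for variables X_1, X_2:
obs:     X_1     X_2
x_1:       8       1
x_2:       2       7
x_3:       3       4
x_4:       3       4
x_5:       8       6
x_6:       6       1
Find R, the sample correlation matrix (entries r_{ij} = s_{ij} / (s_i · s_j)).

Step 1 — column means:
  mean(X_1) = (8 + 2 + 3 + 3 + 8 + 6) / 6 = 30/6 = 5
  mean(X_2) = (1 + 7 + 4 + 4 + 6 + 1) / 6 = 23/6 = 3.8333

Step 2 — sample variances and covariances s[i,j] = (1/(n-1)) · Σ_k (x_{k,i} - mean_i) · (x_{k,j} - mean_j), with n-1 = 5:
  s[X_1,X_1] = ((3)·(3) + (-3)·(-3) + (-2)·(-2) + (-2)·(-2) + (3)·(3) + (1)·(1)) / 5 = 36/5 = 7.2
  s[X_1,X_2] = ((3)·(-2.8333) + (-3)·(3.1667) + (-2)·(0.1667) + (-2)·(0.1667) + (3)·(2.1667) + (1)·(-2.8333)) / 5 = -15/5 = -3
  s[X_2,X_2] = ((-2.8333)·(-2.8333) + (3.1667)·(3.1667) + (0.1667)·(0.1667) + (0.1667)·(0.1667) + (2.1667)·(2.1667) + (-2.8333)·(-2.8333)) / 5 = 30.8333/5 = 6.1667
  Sample standard deviations s_i = √(s[i,i]):
  s(X_1) = √(7.2) = 2.6833
  s(X_2) = √(6.1667) = 2.4833

Step 3 — r_{ij} = s_{ij} / (s_i · s_j):
  r[X_1,X_1] = 1 (diagonal).
  r[X_1,X_2] = -3 / (2.6833 · 2.4833) = -3 / 6.6633 = -0.4502
  r[X_2,X_2] = 1 (diagonal).

R is symmetric with unit diagonal. Assembling:

R = [[1, -0.4502],
 [-0.4502, 1]]


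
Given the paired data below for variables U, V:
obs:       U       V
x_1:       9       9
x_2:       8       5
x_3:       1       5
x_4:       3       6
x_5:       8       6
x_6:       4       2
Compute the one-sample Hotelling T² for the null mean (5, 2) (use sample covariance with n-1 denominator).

Step 1 — sample mean vector:
  mean(U) = (9 + 8 + 1 + 3 + 8 + 4) / 6 = 33/6 = 5.5
  mean(V) = (9 + 5 + 5 + 6 + 6 + 2) / 6 = 33/6 = 5.5
  x̄ = (5.5, 5.5),  deviation x̄ - mu_0 = (5.5, 5.5) - (5, 2) = (0.5, 3.5).

Step 2 — sample covariance matrix, S[i,j] = (1/(n-1)) · Σ_k (x_{k,i} - mean_i) · (x_{k,j} - mean_j), divisor n-1 = 5:
  S[U,U] = ((3.5)·(3.5) + (2.5)·(2.5) + (-4.5)·(-4.5) + (-2.5)·(-2.5) + (2.5)·(2.5) + (-1.5)·(-1.5)) / 5 = 53.5/5 = 10.7
  S[U,V] = ((3.5)·(3.5) + (2.5)·(-0.5) + (-4.5)·(-0.5) + (-2.5)·(0.5) + (2.5)·(0.5) + (-1.5)·(-3.5)) / 5 = 18.5/5 = 3.7
  S[V,V] = ((3.5)·(3.5) + (-0.5)·(-0.5) + (-0.5)·(-0.5) + (0.5)·(0.5) + (0.5)·(0.5) + (-3.5)·(-3.5)) / 5 = 25.5/5 = 5.1
  S = [[10.7, 3.7],
 [3.7, 5.1]].

Step 3 — invert S. det(S) = 10.7·5.1 - (3.7)² = 40.88.
  S^{-1} = (1/det) · [[d, -b], [-b, a]] = [[0.1248, -0.0905],
 [-0.0905, 0.2617]].

Step 4 — quadratic form (x̄ - mu_0)^T · S^{-1} · (x̄ - mu_0):
  S^{-1} · (x̄ - mu_0) = (-0.2544, 0.8708),
  (x̄ - mu_0)^T · [...] = (0.5)·(-0.2544) + (3.5)·(0.8708) = 2.9207.

Step 5 — scale by n: T² = 6 · 2.9207 = 17.5245.

T² ≈ 17.5245


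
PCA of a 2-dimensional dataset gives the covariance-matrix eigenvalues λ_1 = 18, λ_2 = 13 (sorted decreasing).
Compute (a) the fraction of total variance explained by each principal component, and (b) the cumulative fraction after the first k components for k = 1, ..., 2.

Step 1 — total variance = trace(Sigma) = Σ λ_i = 18 + 13 = 31.

Step 2 — fraction explained by component i = λ_i / Σ λ:
  PC1: 18/31 = 0.5806
  PC2: 13/31 = 0.4194

Step 3 — cumulative fraction after k components = (λ_1 + ... + λ_k) / Σ λ:
  k = 1: 18/31 = 0.5806
  k = 2: (18 + 13)/31 = 31/31 = 1

Summary (fraction, with percent):

explained: PC1 0.5806 (58.06%), PC2 0.4194 (41.94%);  cumulative: 0.5806, 1


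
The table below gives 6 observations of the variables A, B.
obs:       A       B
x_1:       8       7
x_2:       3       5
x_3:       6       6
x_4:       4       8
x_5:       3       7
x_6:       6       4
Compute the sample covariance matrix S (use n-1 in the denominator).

Step 1 — column means:
  mean(A) = (8 + 3 + 6 + 4 + 3 + 6) / 6 = 30/6 = 5
  mean(B) = (7 + 5 + 6 + 8 + 7 + 4) / 6 = 37/6 = 6.1667

Step 2 — sample covariance S[i,j] = (1/(n-1)) · Σ_k (x_{k,i} - mean_i) · (x_{k,j} - mean_j), with n-1 = 5.
  S[A,A] = ((3)·(3) + (-2)·(-2) + (1)·(1) + (-1)·(-1) + (-2)·(-2) + (1)·(1)) / 5 = 20/5 = 4
  S[A,B] = ((3)·(0.8333) + (-2)·(-1.1667) + (1)·(-0.1667) + (-1)·(1.8333) + (-2)·(0.8333) + (1)·(-2.1667)) / 5 = -1/5 = -0.2
  S[B,B] = ((0.8333)·(0.8333) + (-1.1667)·(-1.1667) + (-0.1667)·(-0.1667) + (1.8333)·(1.8333) + (0.8333)·(0.8333) + (-2.1667)·(-2.1667)) / 5 = 10.8333/5 = 2.1667

S is symmetric (S[j,i] = S[i,j]). Assembling:

S = [[4, -0.2],
 [-0.2, 2.1667]]


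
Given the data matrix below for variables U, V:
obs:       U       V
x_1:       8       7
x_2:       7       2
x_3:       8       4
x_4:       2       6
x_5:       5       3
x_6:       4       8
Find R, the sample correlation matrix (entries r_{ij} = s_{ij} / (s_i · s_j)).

Step 1 — column means:
  mean(U) = (8 + 7 + 8 + 2 + 5 + 4) / 6 = 34/6 = 5.6667
  mean(V) = (7 + 2 + 4 + 6 + 3 + 8) / 6 = 30/6 = 5

Step 2 — sample variances and covariances s[i,j] = (1/(n-1)) · Σ_k (x_{k,i} - mean_i) · (x_{k,j} - mean_j), with n-1 = 5:
  s[U,U] = ((2.3333)·(2.3333) + (1.3333)·(1.3333) + (2.3333)·(2.3333) + (-3.6667)·(-3.6667) + (-0.6667)·(-0.6667) + (-1.6667)·(-1.6667)) / 5 = 29.3333/5 = 5.8667
  s[U,V] = ((2.3333)·(2) + (1.3333)·(-3) + (2.3333)·(-1) + (-3.6667)·(1) + (-0.6667)·(-2) + (-1.6667)·(3)) / 5 = -9/5 = -1.8
  s[V,V] = ((2)·(2) + (-3)·(-3) + (-1)·(-1) + (1)·(1) + (-2)·(-2) + (3)·(3)) / 5 = 28/5 = 5.6
  Sample standard deviations s_i = √(s[i,i]):
  s(U) = √(5.8667) = 2.4221
  s(V) = √(5.6) = 2.3664

Step 3 — r_{ij} = s_{ij} / (s_i · s_j):
  r[U,U] = 1 (diagonal).
  r[U,V] = -1.8 / (2.4221 · 2.3664) = -1.8 / 5.7318 = -0.314
  r[V,V] = 1 (diagonal).

R is symmetric with unit diagonal. Assembling:

R = [[1, -0.314],
 [-0.314, 1]]


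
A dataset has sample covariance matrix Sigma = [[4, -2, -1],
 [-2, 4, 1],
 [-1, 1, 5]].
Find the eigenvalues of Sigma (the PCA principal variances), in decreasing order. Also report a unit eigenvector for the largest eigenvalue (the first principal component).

Step 1 — characteristic polynomial p(λ) = det(λI - Sigma) = λ³ - tr·λ² + c_1·λ - det, where tr = trace, c_1 = sum of the principal 2×2 minors, det = det(Sigma):
  tr = 4 + 4 + 5 = 13,
  c_1 = (4·4 - (-2)²) + (4·5 - (-1)²) + (4·5 - (1)²) = 12 + 19 + 19 = 50,
  det = 4·(4·5 - (1)²) - (-2)·((-2)·5 - (1)·(-1)) + (-1)·((-2)·(1) - 4·(-1)) = 4·(19) - (-2)·(-9) + (-1)·(2) = 56.
  So p(λ) = λ³ - 13λ² + 50λ - 56.
Step 2 — look for an integer root (rational root theorem: any rational root is an integer divisor of 56). Testing λ = 2:
  p(2) = 8 - 52 + 100 - 56 = 0  ✓
  Dividing out (λ - 2): p(λ) = (λ - 2)(λ² - 11λ + 28).
Step 3 — remaining eigenvalues from the quadratic λ² - 11λ + 28 = 0:
  Δ = 11² - 4·28 = 121 - 112 = 9,  λ = (11 ± √9)/2 = (11 ± 3)/2 = 7 or 4.
  Sorted: λ_1 = 7,  λ_2 = 4,  λ_3 = 2  (check: sum = 13 = tr ✓).

Step 4 — unit eigenvector for λ_1 = 7: v spans the null space of (Sigma - λ_1 I), whose rows are
  r_1 = (-3, -2, -1),  r_2 = (-2, -3, 1),  r_3 = (-1, 1, -2).
  v is orthogonal to every row, so take v ∝ r_1 × r_2 = ((-2)·(1) - (-1)·(-3), (-1)·(-2) - (-3)·(1), (-3)·(-3) - (-2)·(-2)) = (-5, 5, 5).
  Rescale (divide by 5; multiply by -1 so the first nonzero entry is positive): u = (1, -1, -1).
  ||u|| = √((1)² + (-1)² + (-1)²) = √(3) ≈ 1.7321,  v_1 = u/||u|| ≈ (0.5774, -0.5774, -0.5774) (||v_1|| = 1).

λ_1 = 7,  λ_2 = 4,  λ_3 = 2;  v_1 ≈ (0.5774, -0.5774, -0.5774)


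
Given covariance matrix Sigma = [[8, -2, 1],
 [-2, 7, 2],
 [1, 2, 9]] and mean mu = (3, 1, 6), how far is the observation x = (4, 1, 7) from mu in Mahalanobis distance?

Step 1 — centre the observation: (x - mu) = (1, 0, 1).

Step 2 — invert Sigma (cofactor / det for 3×3, or solve directly):
  Sigma^{-1} = [[0.1401, 0.0475, -0.0261],
 [0.0475, 0.1686, -0.0428],
 [-0.0261, -0.0428, 0.1235]].

Step 3 — form the quadratic (x - mu)^T · Sigma^{-1} · (x - mu):
  Sigma^{-1} · (x - mu) = (0.114, 0.0048, 0.0974).
  (x - mu)^T · [Sigma^{-1} · (x - mu)] = (1)·(0.114) + (0)·(0.0048) + (1)·(0.0974) = 0.2114.

Step 4 — take square root: d = √(0.2114) ≈ 0.4598.

d(x, mu) = √(0.2114) ≈ 0.4598


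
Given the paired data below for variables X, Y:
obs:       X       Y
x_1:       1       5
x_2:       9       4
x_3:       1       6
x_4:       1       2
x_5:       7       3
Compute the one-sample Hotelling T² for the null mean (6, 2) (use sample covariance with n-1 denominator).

Step 1 — sample mean vector:
  mean(X) = (1 + 9 + 1 + 1 + 7) / 5 = 19/5 = 3.8
  mean(Y) = (5 + 4 + 6 + 2 + 3) / 5 = 20/5 = 4
  x̄ = (3.8, 4),  deviation x̄ - mu_0 = (3.8, 4) - (6, 2) = (-2.2, 2).

Step 2 — sample covariance matrix, S[i,j] = (1/(n-1)) · Σ_k (x_{k,i} - mean_i) · (x_{k,j} - mean_j), divisor n-1 = 4:
  S[X,X] = ((-2.8)·(-2.8) + (5.2)·(5.2) + (-2.8)·(-2.8) + (-2.8)·(-2.8) + (3.2)·(3.2)) / 4 = 60.8/4 = 15.2
  S[X,Y] = ((-2.8)·(1) + (5.2)·(0) + (-2.8)·(2) + (-2.8)·(-2) + (3.2)·(-1)) / 4 = -6/4 = -1.5
  S[Y,Y] = ((1)·(1) + (0)·(0) + (2)·(2) + (-2)·(-2) + (-1)·(-1)) / 4 = 10/4 = 2.5
  S = [[15.2, -1.5],
 [-1.5, 2.5]].

Step 3 — invert S. det(S) = 15.2·2.5 - (-1.5)² = 35.75.
  S^{-1} = (1/det) · [[d, -b], [-b, a]] = [[0.0699, 0.042],
 [0.042, 0.4252]].

Step 4 — quadratic form (x̄ - mu_0)^T · S^{-1} · (x̄ - mu_0):
  S^{-1} · (x̄ - mu_0) = (-0.0699, 0.758),
  (x̄ - mu_0)^T · [...] = (-2.2)·(-0.0699) + (2)·(0.758) = 1.6699.

Step 5 — scale by n: T² = 5 · 1.6699 = 8.3497.

T² ≈ 8.3497
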